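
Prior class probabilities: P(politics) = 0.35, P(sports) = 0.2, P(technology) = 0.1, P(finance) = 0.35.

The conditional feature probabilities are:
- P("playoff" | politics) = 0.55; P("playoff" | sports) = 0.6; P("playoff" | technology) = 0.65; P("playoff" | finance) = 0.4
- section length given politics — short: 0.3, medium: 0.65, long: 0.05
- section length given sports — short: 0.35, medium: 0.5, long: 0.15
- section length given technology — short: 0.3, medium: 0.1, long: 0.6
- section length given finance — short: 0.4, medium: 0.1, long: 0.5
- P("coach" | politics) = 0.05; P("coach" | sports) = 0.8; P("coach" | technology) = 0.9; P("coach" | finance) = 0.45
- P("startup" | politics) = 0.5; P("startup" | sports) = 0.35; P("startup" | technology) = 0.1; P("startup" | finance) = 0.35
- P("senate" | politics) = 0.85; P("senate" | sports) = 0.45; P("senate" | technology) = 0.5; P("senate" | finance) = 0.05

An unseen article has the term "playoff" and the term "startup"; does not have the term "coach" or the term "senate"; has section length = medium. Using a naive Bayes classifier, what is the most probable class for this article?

politics

politics: 0.35 × 0.55 × 0.65 × (1−0.05) × 0.5 × (1−0.85) = 0.00891515625
sports: 0.2 × 0.6 × 0.5 × (1−0.8) × 0.35 × (1−0.45) = 0.00231
technology: 0.1 × 0.65 × 0.1 × (1−0.9) × 0.1 × (1−0.5) = 0.0000325
finance: 0.35 × 0.4 × 0.1 × (1−0.45) × 0.35 × (1−0.05) = 0.00256025
Highest score → politics.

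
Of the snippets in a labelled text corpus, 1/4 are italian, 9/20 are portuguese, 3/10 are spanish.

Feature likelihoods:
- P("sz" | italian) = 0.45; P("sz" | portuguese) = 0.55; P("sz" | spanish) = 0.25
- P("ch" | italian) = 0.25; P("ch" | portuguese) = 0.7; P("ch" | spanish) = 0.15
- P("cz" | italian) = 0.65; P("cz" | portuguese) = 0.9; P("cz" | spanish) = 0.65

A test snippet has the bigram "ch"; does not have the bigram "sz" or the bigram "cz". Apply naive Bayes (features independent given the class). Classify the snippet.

italian: 0.25 × (1−0.45) × 0.25 × (1−0.65) = 0.01203125
portuguese: 0.45 × (1−0.55) × 0.7 × (1−0.9) = 0.014175
spanish: 0.3 × (1−0.25) × 0.15 × (1−0.65) = 0.0118125
Highest score → portuguese.

portuguese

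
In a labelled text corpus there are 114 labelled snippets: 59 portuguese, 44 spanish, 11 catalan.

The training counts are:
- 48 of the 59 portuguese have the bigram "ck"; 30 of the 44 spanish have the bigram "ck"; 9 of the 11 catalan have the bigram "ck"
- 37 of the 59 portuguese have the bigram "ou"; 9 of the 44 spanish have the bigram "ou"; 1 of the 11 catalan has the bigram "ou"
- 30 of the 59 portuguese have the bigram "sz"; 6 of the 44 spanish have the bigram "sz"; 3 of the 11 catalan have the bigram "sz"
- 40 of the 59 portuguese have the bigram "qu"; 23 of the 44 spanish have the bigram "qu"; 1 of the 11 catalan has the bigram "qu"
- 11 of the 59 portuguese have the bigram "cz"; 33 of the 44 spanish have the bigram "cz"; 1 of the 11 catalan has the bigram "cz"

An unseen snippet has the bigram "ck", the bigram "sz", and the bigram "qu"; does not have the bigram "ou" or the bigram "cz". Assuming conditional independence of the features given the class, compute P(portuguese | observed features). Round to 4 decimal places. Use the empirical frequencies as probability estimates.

portuguese: (59/114) × (48/59) × (22/59) × (30/59) × (40/59) × (48/59) ≈ 0.0440325
spanish: (44/114) × (30/44) × (35/44) × (6/44) × (23/44) × (11/44) ≈ 0.00373032
catalan: (11/114) × (9/11) × (10/11) × (3/11) × (1/11) × (10/11) ≈ 0.00161766
P(portuguese | x) = 0.0440325 / 0.04938048 ≈ 0.8917

0.8917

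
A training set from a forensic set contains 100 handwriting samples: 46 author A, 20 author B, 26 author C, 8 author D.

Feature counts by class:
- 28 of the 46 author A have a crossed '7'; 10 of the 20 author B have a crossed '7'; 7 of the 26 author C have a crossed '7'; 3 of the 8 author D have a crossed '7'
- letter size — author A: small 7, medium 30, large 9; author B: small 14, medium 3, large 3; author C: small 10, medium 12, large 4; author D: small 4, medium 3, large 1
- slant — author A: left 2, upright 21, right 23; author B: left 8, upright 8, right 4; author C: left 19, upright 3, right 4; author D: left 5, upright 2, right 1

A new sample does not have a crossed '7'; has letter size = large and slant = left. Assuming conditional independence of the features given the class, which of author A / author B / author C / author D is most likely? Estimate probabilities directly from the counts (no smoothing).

author A: (46/100) × (18/46) × (9/46) × (2/46) ≈ 0.00153119
author B: (20/100) × (10/20) × (3/20) × (8/20) = 0.006
author C: (26/100) × (19/26) × (4/26) × (19/26) ≈ 0.0213609
author D: (8/100) × (5/8) × (1/8) × (5/8) = 0.00390625
Highest score → author C.

author C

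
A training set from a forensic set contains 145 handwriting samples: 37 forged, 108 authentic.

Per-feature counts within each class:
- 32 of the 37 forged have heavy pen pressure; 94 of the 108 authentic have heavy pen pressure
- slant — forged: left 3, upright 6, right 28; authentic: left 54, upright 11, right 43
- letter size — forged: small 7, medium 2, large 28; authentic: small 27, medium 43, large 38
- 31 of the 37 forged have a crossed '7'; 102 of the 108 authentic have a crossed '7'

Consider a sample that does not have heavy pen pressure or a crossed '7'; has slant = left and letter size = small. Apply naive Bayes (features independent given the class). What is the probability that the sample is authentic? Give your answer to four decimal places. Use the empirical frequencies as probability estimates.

forged: (37/145) × (5/37) × (3/37) × (7/37) × (6/37) ≈ 0.0000857763
authentic: (108/145) × (14/108) × (54/108) × (27/108) × (6/108) ≈ 0.000670498
P(authentic | x) = 0.000670498 / 0.0007562743 ≈ 0.8866

0.8866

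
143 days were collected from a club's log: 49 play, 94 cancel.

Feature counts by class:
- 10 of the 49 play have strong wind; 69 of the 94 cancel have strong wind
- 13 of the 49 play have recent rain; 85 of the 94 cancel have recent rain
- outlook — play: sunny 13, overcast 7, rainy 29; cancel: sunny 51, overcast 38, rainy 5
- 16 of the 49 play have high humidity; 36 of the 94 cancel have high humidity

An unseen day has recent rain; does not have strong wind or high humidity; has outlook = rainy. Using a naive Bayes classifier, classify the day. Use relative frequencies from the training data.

play

play: (49/143) × (39/49) × (13/49) × (29/49) × (33/49) ≈ 0.02884
cancel: (94/143) × (25/94) × (85/94) × (5/94) × (58/94) ≈ 0.00518845
Highest score → play.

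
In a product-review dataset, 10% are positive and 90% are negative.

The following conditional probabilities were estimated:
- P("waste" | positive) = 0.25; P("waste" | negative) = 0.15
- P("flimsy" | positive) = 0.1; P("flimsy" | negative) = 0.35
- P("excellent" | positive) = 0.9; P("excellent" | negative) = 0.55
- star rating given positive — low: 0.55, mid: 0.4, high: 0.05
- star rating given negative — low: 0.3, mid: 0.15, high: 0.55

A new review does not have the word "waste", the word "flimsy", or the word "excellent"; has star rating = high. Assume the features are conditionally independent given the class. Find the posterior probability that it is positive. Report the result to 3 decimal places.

positive: 0.1 × (1−0.25) × (1−0.1) × (1−0.9) × 0.05 = 0.0003375
negative: 0.9 × (1−0.15) × (1−0.35) × (1−0.55) × 0.55 = 0.123069375
P(positive | x) = 0.0003375 / 0.123406875 ≈ 0.003

0.003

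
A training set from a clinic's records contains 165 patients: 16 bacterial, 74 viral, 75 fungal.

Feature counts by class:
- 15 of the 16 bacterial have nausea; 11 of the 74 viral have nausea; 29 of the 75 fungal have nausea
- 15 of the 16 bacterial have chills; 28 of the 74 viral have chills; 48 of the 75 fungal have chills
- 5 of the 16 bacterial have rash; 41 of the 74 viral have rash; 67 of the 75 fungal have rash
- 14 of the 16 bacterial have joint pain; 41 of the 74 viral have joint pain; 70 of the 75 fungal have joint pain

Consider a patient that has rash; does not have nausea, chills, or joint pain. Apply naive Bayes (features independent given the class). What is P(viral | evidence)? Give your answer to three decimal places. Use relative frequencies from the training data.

0.907

bacterial: (16/165) × (1/16) × (1/16) × (5/16) × (2/16) ≈ 0.0000147964
viral: (74/165) × (63/74) × (46/74) × (41/74) × (33/74) ≈ 0.0586431
fungal: (75/165) × (46/75) × (27/75) × (67/75) × (5/75) ≈ 0.00597721
P(viral | x) = 0.0586431 / 0.0646351064 ≈ 0.907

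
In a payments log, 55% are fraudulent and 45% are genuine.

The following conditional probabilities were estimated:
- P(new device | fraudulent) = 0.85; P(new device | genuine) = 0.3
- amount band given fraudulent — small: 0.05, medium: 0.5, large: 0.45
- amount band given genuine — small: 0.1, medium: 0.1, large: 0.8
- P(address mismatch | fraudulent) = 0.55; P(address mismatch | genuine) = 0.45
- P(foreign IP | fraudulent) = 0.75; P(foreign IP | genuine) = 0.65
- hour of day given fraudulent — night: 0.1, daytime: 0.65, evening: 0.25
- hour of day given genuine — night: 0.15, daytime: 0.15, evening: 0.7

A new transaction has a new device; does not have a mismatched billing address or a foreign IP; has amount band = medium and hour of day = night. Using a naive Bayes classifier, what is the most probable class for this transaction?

fraudulent

fraudulent: 0.55 × 0.85 × 0.5 × (1−0.55) × (1−0.75) × 0.1 = 0.0026296875
genuine: 0.45 × 0.3 × 0.1 × (1−0.45) × (1−0.65) × 0.15 = 0.0003898125
Highest score → fraudulent.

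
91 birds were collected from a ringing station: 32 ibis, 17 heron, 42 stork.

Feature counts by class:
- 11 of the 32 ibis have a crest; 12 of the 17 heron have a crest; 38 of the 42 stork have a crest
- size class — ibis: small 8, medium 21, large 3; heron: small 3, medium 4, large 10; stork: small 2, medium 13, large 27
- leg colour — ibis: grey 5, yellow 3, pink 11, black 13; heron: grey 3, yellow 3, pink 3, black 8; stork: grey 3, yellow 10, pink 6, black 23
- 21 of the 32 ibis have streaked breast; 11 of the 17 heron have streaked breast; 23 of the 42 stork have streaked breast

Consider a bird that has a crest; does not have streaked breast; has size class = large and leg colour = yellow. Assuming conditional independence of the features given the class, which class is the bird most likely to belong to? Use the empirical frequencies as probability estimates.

stork

ibis: (32/91) × (11/32) × (3/32) × (3/32) × (11/32) ≈ 0.000365205
heron: (17/91) × (12/17) × (10/17) × (3/17) × (6/17) ≈ 0.00483132
stork: (42/91) × (38/42) × (27/42) × (10/42) × (19/42) ≈ 0.0289142
Highest score → stork.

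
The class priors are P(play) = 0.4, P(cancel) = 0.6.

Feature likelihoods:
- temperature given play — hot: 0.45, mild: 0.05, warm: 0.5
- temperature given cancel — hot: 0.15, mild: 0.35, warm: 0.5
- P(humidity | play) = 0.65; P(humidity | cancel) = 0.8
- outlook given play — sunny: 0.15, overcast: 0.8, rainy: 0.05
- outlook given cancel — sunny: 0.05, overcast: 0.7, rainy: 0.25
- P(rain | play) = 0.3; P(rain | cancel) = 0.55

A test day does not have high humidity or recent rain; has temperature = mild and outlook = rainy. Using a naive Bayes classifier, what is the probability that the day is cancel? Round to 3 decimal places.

play: 0.4 × 0.05 × (1−0.65) × 0.05 × (1−0.3) = 0.000245
cancel: 0.6 × 0.35 × (1−0.8) × 0.25 × (1−0.55) = 0.004725
P(cancel | x) = 0.004725 / 0.00497 ≈ 0.951

0.951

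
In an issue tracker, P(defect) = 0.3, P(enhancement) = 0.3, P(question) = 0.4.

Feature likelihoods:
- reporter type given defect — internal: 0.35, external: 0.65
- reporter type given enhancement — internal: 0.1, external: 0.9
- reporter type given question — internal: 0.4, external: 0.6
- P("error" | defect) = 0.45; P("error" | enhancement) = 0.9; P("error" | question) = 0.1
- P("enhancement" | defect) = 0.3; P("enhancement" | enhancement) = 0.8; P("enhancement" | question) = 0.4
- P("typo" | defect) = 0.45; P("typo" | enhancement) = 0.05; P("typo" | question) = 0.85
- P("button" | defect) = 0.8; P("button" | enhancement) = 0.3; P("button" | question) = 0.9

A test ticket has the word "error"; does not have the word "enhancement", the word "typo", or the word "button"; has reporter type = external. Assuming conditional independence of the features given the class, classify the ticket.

defect: 0.3 × 0.65 × 0.45 × (1−0.3) × (1−0.45) × (1−0.8) = 0.00675675
enhancement: 0.3 × 0.9 × 0.9 × (1−0.8) × (1−0.05) × (1−0.3) = 0.032319
question: 0.4 × 0.6 × 0.1 × (1−0.4) × (1−0.85) × (1−0.9) = 0.000216
Highest score → enhancement.

enhancement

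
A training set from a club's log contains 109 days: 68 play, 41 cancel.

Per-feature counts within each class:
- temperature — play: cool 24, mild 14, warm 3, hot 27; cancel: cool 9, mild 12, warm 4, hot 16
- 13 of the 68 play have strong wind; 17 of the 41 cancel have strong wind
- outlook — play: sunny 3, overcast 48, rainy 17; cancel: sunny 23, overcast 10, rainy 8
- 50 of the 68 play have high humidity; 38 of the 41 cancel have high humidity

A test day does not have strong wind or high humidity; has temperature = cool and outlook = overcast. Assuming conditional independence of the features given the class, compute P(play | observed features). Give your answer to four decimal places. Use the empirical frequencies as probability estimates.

play: (68/109) × (24/68) × (55/68) × (48/68) × (18/68) ≈ 0.0332763
cancel: (41/109) × (9/41) × (24/41) × (10/41) × (3/41) ≈ 0.000862575
P(play | x) = 0.0332763 / 0.034138875 ≈ 0.9747

0.9747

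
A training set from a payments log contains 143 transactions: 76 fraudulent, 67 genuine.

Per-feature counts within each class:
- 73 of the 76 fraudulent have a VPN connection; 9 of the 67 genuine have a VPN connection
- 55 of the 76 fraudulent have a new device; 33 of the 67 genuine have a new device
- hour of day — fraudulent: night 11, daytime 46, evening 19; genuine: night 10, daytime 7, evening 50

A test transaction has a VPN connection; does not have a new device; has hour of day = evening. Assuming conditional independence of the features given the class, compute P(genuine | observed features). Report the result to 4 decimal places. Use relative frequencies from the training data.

0.4033

fraudulent: (76/143) × (73/76) × (21/76) × (19/76) ≈ 0.0352641
genuine: (67/143) × (9/67) × (34/67) × (50/67) ≈ 0.0238345
P(genuine | x) = 0.0238345 / 0.0590986 ≈ 0.4033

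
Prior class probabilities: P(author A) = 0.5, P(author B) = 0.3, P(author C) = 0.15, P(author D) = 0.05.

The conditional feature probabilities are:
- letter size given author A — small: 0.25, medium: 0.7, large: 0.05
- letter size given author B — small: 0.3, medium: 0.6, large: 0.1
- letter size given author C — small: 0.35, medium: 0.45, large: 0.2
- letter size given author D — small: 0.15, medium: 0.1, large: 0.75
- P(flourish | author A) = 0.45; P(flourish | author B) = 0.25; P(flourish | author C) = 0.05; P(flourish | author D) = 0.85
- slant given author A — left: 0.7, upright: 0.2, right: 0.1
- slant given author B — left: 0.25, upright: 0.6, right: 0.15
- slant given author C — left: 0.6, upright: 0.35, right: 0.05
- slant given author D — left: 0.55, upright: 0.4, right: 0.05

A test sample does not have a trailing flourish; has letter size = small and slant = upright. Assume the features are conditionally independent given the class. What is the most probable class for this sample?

author A: 0.5 × 0.25 × (1−0.45) × 0.2 = 0.01375
author B: 0.3 × 0.3 × (1−0.25) × 0.6 = 0.0405
author C: 0.15 × 0.35 × (1−0.05) × 0.35 = 0.01745625
author D: 0.05 × 0.15 × (1−0.85) × 0.4 = 0.00045
Highest score → author B.

author B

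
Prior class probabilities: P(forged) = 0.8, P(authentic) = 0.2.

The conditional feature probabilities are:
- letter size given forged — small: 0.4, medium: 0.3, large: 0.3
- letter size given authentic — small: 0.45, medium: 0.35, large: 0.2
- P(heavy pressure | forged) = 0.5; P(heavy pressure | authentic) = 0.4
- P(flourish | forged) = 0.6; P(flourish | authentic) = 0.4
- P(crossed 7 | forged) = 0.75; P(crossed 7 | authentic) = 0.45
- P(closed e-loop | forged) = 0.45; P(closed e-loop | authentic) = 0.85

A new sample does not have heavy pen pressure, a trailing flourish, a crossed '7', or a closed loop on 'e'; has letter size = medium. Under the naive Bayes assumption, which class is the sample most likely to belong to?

forged: 0.8 × 0.3 × (1−0.5) × (1−0.6) × (1−0.75) × (1−0.45) = 0.0066
authentic: 0.2 × 0.35 × (1−0.4) × (1−0.4) × (1−0.45) × (1−0.85) = 0.002079
Highest score → forged.

forged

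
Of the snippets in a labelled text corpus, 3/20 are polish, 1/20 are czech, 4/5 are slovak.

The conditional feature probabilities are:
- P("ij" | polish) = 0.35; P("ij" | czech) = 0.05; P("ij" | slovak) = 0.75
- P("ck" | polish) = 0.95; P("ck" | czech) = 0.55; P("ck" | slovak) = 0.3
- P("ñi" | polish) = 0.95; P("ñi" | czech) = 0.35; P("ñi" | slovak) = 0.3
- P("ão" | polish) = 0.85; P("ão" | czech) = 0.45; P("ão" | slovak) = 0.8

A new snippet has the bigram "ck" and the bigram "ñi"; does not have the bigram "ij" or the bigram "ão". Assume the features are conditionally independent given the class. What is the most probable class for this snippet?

polish

polish: 0.15 × (1−0.35) × 0.95 × 0.95 × (1−0.85) = 0.0131990625
czech: 0.05 × (1−0.05) × 0.55 × 0.35 × (1−0.45) = 0.0050290625
slovak: 0.8 × (1−0.75) × 0.3 × 0.3 × (1−0.8) = 0.0036
Highest score → polish.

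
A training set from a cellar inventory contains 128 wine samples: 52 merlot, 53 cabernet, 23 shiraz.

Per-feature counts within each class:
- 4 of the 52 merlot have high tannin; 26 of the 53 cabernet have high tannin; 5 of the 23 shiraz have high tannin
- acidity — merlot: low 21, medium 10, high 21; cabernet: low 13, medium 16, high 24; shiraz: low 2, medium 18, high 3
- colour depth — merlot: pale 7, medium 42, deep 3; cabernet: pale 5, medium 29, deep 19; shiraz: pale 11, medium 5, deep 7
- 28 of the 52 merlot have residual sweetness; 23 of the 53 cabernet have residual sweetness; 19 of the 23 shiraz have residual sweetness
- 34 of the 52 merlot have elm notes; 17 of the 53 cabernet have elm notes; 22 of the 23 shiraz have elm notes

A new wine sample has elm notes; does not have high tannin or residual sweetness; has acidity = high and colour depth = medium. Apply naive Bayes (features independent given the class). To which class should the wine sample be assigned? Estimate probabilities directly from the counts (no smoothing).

merlot

merlot: (52/128) × (48/52) × (21/52) × (42/52) × (24/52) × (34/52) ≈ 0.0369128
cabernet: (53/128) × (27/53) × (24/53) × (29/53) × (30/53) × (17/53) ≈ 0.0094892
shiraz: (23/128) × (18/23) × (3/23) × (5/23) × (4/23) × (22/23) ≈ 0.000663323
Highest score → merlot.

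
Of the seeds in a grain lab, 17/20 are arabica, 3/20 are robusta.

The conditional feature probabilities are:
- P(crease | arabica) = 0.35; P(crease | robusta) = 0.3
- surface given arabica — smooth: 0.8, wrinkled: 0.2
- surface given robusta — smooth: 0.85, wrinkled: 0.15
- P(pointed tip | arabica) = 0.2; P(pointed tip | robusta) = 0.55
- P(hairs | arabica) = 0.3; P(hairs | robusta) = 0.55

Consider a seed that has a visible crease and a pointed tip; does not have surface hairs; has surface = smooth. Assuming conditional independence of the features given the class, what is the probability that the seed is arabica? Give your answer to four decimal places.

0.7787

arabica: 0.85 × 0.35 × 0.8 × 0.2 × (1−0.3) = 0.03332
robusta: 0.15 × 0.3 × 0.85 × 0.55 × (1−0.55) = 0.009466875
P(arabica | x) = 0.03332 / 0.042786875 ≈ 0.7787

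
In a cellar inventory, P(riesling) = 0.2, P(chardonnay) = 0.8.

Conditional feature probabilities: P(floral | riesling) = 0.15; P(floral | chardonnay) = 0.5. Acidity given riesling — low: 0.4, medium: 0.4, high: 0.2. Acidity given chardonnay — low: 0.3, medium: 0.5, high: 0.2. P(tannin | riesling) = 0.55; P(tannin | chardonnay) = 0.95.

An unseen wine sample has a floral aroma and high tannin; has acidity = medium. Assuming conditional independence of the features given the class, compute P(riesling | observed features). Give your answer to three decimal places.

riesling: 0.2 × 0.15 × 0.4 × 0.55 = 0.0066
chardonnay: 0.8 × 0.5 × 0.5 × 0.95 = 0.19
P(riesling | x) = 0.0066 / 0.1966 ≈ 0.034

0.034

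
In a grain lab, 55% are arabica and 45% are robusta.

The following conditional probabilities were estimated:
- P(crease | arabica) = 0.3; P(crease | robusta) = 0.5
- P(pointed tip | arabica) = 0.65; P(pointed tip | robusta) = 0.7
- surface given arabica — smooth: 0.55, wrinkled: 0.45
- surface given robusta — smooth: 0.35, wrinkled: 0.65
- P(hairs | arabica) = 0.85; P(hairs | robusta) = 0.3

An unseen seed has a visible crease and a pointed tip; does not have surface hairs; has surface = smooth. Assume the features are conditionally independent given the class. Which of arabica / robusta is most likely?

robusta

arabica: 0.55 × 0.3 × 0.65 × 0.55 × (1−0.85) = 0.008848125
robusta: 0.45 × 0.5 × 0.7 × 0.35 × (1−0.3) = 0.0385875
Highest score → robusta.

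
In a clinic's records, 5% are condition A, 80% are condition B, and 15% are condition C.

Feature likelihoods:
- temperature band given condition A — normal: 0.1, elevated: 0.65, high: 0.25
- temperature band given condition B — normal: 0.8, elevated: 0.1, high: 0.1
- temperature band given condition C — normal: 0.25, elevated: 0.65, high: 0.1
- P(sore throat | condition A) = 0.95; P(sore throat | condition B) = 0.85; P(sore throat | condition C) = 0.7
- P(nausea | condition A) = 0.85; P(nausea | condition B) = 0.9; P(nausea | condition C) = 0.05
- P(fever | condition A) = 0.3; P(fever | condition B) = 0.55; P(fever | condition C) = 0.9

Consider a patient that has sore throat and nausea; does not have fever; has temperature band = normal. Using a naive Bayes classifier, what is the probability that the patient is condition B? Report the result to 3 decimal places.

0.987

condition A: 0.05 × 0.1 × 0.95 × 0.85 × (1−0.3) = 0.00282625
condition B: 0.8 × 0.8 × 0.85 × 0.9 × (1−0.55) = 0.22032
condition C: 0.15 × 0.25 × 0.7 × 0.05 × (1−0.9) = 0.00013125
P(condition B | x) = 0.22032 / 0.2232775 ≈ 0.987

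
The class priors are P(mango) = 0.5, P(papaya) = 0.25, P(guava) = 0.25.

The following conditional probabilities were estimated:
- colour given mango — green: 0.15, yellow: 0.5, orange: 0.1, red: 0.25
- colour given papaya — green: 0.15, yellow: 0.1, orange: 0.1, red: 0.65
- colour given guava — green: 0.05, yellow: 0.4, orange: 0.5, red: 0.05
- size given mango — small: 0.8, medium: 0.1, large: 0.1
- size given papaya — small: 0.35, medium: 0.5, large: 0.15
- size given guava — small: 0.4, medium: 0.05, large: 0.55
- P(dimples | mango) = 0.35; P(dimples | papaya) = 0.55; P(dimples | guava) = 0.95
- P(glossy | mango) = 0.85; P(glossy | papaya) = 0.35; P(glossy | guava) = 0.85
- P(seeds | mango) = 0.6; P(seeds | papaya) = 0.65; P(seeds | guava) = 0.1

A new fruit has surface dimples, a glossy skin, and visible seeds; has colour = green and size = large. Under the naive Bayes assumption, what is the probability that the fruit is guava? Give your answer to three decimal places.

mango: 0.5 × 0.15 × 0.1 × 0.35 × 0.85 × 0.6 = 0.00133875
papaya: 0.25 × 0.15 × 0.15 × 0.55 × 0.35 × 0.65 = 0.000703828125
guava: 0.25 × 0.05 × 0.55 × 0.95 × 0.85 × 0.1 = 0.00055515625
P(guava | x) = 0.00055515625 / 0.002597734375 ≈ 0.214

0.214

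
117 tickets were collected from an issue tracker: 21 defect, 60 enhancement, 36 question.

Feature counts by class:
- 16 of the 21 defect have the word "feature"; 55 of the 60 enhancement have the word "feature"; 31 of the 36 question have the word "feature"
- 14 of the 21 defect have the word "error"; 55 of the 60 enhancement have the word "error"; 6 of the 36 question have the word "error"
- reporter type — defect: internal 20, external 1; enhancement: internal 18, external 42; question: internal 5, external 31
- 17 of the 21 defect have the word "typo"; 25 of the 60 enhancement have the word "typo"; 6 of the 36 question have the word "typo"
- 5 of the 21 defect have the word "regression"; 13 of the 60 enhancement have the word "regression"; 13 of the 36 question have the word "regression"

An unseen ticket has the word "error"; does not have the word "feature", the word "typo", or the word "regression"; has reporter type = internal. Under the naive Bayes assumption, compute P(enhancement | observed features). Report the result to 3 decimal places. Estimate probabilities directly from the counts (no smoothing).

0.546

defect: (21/117) × (5/21) × (14/21) × (20/21) × (4/21) × (16/21) ≈ 0.00393772
enhancement: (60/117) × (5/60) × (55/60) × (18/60) × (35/60) × (47/60) ≈ 0.00537007
question: (36/117) × (5/36) × (6/36) × (5/36) × (30/36) × (23/36) ≈ 0.000526677
P(enhancement | x) = 0.00537007 / 0.009834467 ≈ 0.546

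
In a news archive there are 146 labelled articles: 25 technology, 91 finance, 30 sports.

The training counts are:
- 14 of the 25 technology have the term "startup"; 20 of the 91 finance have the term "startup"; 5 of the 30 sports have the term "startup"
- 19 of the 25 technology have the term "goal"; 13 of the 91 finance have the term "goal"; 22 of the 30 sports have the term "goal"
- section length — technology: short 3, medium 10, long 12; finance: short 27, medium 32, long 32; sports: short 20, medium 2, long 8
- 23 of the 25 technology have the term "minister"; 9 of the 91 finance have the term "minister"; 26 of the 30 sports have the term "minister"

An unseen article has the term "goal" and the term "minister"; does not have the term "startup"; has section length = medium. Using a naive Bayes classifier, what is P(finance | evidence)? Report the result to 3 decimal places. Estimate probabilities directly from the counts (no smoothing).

0.079

technology: (25/146) × (11/25) × (19/25) × (10/25) × (23/25) ≈ 0.0210718
finance: (91/146) × (71/91) × (13/91) × (32/91) × (9/91) ≈ 0.00241611
sports: (30/146) × (25/30) × (22/30) × (2/30) × (26/30) ≈ 0.0072552
P(finance | x) = 0.00241611 / 0.03074311 ≈ 0.079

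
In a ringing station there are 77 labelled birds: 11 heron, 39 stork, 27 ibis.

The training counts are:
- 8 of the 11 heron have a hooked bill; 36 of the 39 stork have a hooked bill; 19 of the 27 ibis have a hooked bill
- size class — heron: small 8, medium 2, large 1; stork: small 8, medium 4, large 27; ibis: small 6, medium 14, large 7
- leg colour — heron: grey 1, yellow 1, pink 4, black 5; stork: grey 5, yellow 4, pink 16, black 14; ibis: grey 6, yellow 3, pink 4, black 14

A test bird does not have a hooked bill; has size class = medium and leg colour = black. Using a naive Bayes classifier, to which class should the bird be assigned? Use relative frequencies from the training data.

heron: (11/77) × (3/11) × (2/11) × (5/11) ≈ 0.00321992
stork: (39/77) × (3/39) × (4/39) × (14/39) ≈ 0.00143446
ibis: (27/77) × (8/27) × (14/27) × (14/27) ≈ 0.0279337
Highest score → ibis.

ibis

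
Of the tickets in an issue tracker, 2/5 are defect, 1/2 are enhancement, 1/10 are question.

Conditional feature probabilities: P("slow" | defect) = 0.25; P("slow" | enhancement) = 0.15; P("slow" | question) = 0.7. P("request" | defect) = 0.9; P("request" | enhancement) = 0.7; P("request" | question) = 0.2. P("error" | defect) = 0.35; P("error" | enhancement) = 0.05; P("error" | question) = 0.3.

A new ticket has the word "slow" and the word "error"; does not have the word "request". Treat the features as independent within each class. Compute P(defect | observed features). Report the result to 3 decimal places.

0.163

defect: 0.4 × 0.25 × (1−0.9) × 0.35 = 0.0035
enhancement: 0.5 × 0.15 × (1−0.7) × 0.05 = 0.001125
question: 0.1 × 0.7 × (1−0.2) × 0.3 = 0.0168
P(defect | x) = 0.0035 / 0.021425 ≈ 0.163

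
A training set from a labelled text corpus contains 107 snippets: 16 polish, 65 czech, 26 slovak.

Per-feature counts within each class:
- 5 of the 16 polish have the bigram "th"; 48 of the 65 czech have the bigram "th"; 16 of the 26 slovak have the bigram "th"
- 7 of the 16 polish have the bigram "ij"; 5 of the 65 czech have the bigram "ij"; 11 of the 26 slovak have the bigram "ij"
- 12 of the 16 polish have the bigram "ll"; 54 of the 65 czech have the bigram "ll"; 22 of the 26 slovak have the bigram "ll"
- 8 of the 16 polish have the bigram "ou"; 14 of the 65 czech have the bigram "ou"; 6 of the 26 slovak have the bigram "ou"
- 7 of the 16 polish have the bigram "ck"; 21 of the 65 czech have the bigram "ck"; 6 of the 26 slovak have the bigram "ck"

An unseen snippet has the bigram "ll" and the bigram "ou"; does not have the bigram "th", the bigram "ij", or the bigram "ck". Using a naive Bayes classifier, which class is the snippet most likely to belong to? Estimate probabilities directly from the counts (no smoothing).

czech

polish: (16/107) × (11/16) × (9/16) × (12/16) × (8/16) × (9/16) ≈ 0.0121979
czech: (65/107) × (17/65) × (60/65) × (54/65) × (14/65) × (44/65) ≈ 0.0177639
slovak: (26/107) × (10/26) × (15/26) × (22/26) × (6/26) × (20/26) ≈ 0.00809875
Highest score → czech.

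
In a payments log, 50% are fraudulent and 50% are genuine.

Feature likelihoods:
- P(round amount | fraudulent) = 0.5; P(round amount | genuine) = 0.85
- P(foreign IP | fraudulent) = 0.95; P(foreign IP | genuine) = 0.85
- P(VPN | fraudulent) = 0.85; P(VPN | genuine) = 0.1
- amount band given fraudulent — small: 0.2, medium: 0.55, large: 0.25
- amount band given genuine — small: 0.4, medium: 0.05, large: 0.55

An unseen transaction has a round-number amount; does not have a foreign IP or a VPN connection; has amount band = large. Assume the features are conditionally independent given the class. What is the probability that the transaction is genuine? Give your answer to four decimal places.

0.9854

fraudulent: 0.5 × 0.5 × (1−0.95) × (1−0.85) × 0.25 = 0.00046875
genuine: 0.5 × 0.85 × (1−0.85) × (1−0.1) × 0.55 = 0.03155625
P(genuine | x) = 0.03155625 / 0.032025 ≈ 0.9854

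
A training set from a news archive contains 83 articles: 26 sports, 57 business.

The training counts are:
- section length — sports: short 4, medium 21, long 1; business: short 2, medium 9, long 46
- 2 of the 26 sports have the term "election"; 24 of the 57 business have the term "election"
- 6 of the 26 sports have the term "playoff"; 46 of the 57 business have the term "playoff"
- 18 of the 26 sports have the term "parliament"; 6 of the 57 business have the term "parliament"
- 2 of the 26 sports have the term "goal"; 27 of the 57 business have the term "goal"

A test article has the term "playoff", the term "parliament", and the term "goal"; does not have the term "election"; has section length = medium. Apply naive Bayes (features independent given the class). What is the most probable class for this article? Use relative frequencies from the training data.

sports: (26/83) × (21/26) × (24/26) × (6/26) × (18/26) × (2/26) ≈ 0.0028702
business: (57/83) × (9/57) × (33/57) × (46/57) × (6/57) × (27/57) ≈ 0.00252611
Highest score → sports.

sports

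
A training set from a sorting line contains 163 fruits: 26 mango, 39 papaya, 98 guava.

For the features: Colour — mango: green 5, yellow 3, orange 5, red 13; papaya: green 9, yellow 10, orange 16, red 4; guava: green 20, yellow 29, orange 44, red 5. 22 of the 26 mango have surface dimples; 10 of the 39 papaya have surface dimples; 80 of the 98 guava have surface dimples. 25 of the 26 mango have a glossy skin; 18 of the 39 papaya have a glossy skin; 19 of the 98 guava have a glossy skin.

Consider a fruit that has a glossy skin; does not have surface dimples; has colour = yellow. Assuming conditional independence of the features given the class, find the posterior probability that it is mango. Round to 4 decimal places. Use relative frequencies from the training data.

0.0904

mango: (26/163) × (3/26) × (4/26) × (25/26) ≈ 0.00272262
papaya: (39/163) × (10/39) × (29/39) × (18/39) ≈ 0.0210549
guava: (98/163) × (29/98) × (18/98) × (19/98) ≈ 0.00633555
P(mango | x) = 0.00272262 / 0.03011307 ≈ 0.0904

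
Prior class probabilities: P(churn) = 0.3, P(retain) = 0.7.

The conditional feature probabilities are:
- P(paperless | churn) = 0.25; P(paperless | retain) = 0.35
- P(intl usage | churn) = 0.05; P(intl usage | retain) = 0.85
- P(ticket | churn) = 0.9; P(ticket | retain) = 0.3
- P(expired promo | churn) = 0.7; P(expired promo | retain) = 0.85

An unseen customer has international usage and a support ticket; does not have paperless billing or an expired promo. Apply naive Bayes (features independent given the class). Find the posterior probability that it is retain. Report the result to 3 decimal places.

churn: 0.3 × (1−0.25) × 0.05 × 0.9 × (1−0.7) = 0.0030375
retain: 0.7 × (1−0.35) × 0.85 × 0.3 × (1−0.85) = 0.01740375
P(retain | x) = 0.01740375 / 0.02044125 ≈ 0.851

0.851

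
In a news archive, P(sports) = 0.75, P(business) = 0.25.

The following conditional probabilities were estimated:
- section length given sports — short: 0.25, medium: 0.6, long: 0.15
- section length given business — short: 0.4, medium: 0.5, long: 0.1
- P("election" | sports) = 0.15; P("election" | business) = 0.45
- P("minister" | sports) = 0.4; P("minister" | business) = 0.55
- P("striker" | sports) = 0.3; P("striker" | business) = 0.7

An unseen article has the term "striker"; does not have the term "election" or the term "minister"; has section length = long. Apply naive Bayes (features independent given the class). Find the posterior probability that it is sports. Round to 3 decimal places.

0.799

sports: 0.75 × 0.15 × (1−0.15) × (1−0.4) × 0.3 = 0.0172125
business: 0.25 × 0.1 × (1−0.45) × (1−0.55) × 0.7 = 0.00433125
P(sports | x) = 0.0172125 / 0.02154375 ≈ 0.799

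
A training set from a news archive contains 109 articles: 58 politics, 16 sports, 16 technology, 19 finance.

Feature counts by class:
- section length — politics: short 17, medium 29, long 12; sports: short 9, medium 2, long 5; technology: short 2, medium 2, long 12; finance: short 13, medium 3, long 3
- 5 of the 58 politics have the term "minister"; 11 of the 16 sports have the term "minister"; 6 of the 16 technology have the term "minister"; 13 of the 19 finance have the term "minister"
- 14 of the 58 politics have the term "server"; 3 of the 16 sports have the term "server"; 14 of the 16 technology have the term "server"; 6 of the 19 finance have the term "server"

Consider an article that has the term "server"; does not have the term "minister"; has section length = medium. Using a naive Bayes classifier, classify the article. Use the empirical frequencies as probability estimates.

politics

politics: (58/109) × (29/58) × (53/58) × (14/58) ≈ 0.058684
sports: (16/109) × (2/16) × (5/16) × (3/16) ≈ 0.00107511
technology: (16/109) × (2/16) × (10/16) × (14/16) ≈ 0.0100344
finance: (19/109) × (3/19) × (6/19) × (6/19) ≈ 0.00274467
Highest score → politics.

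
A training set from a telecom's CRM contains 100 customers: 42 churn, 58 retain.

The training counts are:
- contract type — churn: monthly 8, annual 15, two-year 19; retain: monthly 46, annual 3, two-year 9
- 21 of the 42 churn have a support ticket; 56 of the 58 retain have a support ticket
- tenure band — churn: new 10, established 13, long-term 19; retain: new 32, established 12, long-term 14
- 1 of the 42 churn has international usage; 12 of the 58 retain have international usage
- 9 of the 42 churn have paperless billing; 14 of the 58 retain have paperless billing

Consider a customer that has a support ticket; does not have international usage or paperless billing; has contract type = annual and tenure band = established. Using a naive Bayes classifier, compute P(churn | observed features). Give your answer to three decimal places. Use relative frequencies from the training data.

churn: (42/100) × (15/42) × (21/42) × (13/42) × (41/42) × (33/42) ≈ 0.0178055
retain: (58/100) × (3/58) × (56/58) × (12/58) × (46/58) × (44/58) ≈ 0.0036057
P(churn | x) = 0.0178055 / 0.0214112 ≈ 0.832

0.832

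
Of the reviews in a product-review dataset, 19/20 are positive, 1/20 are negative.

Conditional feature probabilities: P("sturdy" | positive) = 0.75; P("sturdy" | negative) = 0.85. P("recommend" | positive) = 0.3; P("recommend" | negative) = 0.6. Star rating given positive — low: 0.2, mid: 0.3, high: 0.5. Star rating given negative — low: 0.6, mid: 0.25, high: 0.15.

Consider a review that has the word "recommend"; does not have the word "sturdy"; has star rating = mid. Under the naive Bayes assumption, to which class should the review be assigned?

positive: 0.95 × (1−0.75) × 0.3 × 0.3 = 0.021375
negative: 0.05 × (1−0.85) × 0.6 × 0.25 = 0.001125
Highest score → positive.

positive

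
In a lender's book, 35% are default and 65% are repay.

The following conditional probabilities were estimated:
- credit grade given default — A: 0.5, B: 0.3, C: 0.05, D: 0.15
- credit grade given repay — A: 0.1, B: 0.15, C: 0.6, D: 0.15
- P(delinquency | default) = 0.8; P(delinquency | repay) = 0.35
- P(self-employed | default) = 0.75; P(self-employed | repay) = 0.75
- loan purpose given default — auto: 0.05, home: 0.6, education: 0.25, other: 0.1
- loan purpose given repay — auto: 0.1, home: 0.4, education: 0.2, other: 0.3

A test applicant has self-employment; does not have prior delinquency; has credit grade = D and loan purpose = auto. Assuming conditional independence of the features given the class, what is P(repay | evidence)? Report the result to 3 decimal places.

0.923

default: 0.35 × 0.15 × (1−0.8) × 0.75 × 0.05 = 0.00039375
repay: 0.65 × 0.15 × (1−0.35) × 0.75 × 0.1 = 0.004753125
P(repay | x) = 0.004753125 / 0.005146875 ≈ 0.923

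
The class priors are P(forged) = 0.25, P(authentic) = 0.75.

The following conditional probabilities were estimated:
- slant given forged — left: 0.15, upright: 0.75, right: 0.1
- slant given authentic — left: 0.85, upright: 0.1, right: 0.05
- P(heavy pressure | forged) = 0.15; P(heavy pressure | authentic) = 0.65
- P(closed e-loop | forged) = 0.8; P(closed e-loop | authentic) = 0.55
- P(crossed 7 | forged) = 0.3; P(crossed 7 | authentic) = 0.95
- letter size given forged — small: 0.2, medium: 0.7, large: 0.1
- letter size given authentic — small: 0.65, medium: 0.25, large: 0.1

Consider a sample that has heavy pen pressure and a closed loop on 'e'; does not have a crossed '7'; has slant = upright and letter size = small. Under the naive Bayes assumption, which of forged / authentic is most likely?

forged

forged: 0.25 × 0.75 × 0.15 × 0.8 × (1−0.3) × 0.2 = 0.00315
authentic: 0.75 × 0.1 × 0.65 × 0.55 × (1−0.95) × 0.65 = 0.00087140625
Highest score → forged.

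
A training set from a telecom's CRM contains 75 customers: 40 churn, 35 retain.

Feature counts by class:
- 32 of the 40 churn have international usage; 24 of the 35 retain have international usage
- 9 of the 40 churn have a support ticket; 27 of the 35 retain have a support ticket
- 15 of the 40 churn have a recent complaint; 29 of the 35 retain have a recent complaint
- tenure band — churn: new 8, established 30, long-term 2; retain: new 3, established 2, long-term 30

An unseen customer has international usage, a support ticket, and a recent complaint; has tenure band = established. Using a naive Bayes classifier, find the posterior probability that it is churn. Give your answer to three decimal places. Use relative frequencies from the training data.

churn: (40/75) × (32/40) × (9/40) × (15/40) × (30/40) = 0.027
retain: (35/75) × (24/35) × (27/35) × (29/35) × (2/35) ≈ 0.0116879
P(churn | x) = 0.027 / 0.0386879 ≈ 0.698

0.698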